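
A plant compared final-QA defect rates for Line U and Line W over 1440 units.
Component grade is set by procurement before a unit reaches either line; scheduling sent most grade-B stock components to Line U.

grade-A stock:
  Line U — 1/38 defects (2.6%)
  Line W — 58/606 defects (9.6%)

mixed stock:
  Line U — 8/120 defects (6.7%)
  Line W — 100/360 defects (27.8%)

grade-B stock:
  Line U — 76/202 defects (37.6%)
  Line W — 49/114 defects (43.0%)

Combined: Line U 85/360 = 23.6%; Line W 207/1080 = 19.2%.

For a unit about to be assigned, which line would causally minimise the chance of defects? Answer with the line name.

Line U

The imbalance in component grade arose from how units were allocated, not from anything the line did; and component grade independently affects the outcome. The pooled gap is confounded — condition on component grade.
Within each level — grade-A stock: 2.6% vs 9.6%; mixed stock: 6.7% vs 27.8%; grade-B stock: 37.6% vs 43.0% — Line U is lower every time.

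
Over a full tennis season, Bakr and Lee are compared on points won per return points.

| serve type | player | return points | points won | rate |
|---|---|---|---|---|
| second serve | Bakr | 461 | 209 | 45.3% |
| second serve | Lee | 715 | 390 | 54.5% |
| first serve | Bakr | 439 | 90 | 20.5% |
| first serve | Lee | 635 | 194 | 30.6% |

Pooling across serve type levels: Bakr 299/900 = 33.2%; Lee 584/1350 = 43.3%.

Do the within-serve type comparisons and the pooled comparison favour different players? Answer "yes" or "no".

no

Within each serve type level (second serve 45.3% vs 54.5%; first serve 20.5% vs 30.6%), Lee has the higher rate every time. Pooled: 33.2% vs 43.3% — Lee has the higher rate overall. They agree.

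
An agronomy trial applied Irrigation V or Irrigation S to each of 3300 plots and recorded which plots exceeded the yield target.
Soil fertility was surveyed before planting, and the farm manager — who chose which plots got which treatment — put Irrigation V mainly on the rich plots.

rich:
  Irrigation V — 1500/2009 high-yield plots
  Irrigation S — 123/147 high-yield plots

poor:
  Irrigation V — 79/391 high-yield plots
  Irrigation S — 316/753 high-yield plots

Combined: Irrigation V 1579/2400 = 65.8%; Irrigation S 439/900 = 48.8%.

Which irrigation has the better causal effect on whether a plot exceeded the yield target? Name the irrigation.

The stratified and pooled comparisons disagree (Irrigation S wins within each soil fertility; Irrigation V wins overall), so the answer turns on the causal role of soil fertility.
Soil fertility differs across irrigations for reasons unrelated to any effect of the irrigation itself, and it separately predicts the outcome — a classic confounder. We must compare within soil fertility levels.
Within each level — rich: 74.7% vs 83.7%; poor: 20.2% vs 42.0% — Irrigation S is higher every time.

Irrigation S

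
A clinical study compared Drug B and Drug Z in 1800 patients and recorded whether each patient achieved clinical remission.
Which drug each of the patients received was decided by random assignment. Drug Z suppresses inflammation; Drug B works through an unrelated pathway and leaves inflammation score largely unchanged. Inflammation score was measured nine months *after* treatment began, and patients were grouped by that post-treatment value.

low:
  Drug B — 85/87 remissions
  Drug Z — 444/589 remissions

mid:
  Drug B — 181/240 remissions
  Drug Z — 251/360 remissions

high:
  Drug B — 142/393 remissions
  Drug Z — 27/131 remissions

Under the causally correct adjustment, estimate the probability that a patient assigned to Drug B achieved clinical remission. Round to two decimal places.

0.57

The inflammation score-specific comparison favours Drug B throughout, but the pooled figures favour Drug Z. The question is whether to condition on inflammation score.
Inflammation score is downstream of the drug. One should not condition on a consequence of treatment, so the overall rates are the right comparison.
So P(outcome | do(Drug B)) is just the pooled rate for Drug B: 408/720 = 0.567.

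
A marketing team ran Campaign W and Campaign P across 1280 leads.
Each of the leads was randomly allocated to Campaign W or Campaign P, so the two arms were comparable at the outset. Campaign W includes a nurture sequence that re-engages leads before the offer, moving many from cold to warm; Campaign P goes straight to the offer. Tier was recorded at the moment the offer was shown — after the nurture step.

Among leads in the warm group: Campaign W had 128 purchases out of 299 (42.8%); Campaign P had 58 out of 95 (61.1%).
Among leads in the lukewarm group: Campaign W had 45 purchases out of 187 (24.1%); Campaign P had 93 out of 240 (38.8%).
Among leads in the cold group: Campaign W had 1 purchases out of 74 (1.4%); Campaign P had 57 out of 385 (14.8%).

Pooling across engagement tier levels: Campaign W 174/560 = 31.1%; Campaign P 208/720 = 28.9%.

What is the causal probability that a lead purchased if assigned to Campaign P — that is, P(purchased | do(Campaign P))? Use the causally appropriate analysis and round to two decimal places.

Because the campaign influences engagement tier, engagement tier is a post-treatment mediator, not a confounder. Stratifying on it would bias the estimate; the causal effect is the crude pooled difference.
So P(outcome | do(Campaign P)) is just the pooled rate for Campaign P: 208/720 = 0.289.

0.29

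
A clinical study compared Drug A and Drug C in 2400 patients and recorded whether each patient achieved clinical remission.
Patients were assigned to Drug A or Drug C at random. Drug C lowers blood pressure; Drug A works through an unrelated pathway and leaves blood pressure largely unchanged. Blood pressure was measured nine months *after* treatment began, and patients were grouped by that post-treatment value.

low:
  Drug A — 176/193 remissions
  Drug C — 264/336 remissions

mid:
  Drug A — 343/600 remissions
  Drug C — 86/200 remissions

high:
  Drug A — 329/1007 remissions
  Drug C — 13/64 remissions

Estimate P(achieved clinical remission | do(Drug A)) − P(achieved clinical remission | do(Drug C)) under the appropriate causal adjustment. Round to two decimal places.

-0.13

The stratified and pooled comparisons disagree (Drug A wins within each blood pressure; Drug C wins overall), so the answer turns on the causal role of blood pressure.
Blood pressure here is a post-treatment variable shaped by the drug; conditioning on it would introduce bias rather than remove it. The overall comparison is the causal one.
The causal difference is the pooled difference: 0.471 − 0.605 = -0.134.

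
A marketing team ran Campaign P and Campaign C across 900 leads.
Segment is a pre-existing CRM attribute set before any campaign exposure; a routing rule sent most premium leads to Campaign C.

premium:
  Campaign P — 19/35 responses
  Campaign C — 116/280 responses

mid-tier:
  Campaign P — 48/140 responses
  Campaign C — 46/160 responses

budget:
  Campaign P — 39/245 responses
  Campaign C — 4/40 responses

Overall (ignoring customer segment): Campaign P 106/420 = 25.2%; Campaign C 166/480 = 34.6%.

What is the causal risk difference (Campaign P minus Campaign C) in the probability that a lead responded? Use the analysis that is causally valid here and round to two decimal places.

+0.08

The stratified and pooled comparisons disagree (Campaign P wins within each customer segment; Campaign C wins overall), so the answer turns on the causal role of customer segment.
Here customer segment is a common cause — it drives both which campaign a case falls under and the outcome. The crude comparison mixes populations; the stratum-specific rates are the causally relevant ones.
Adjusting over the population distribution of customer segment: 0.350·(0.543−0.414) + 0.333·(0.343−0.287) + 0.317·(0.159−0.100) = +0.082.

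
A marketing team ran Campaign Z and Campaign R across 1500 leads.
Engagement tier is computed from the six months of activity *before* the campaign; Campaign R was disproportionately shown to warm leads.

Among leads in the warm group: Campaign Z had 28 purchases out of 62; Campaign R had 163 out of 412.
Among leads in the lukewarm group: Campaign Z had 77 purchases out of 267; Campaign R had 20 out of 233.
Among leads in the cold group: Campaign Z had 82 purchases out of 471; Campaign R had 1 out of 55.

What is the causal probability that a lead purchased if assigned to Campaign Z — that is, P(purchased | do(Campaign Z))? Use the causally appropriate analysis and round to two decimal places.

The engagement tier-specific comparison favours Campaign Z throughout, but the pooled figures favour Campaign R. The question is whether to condition on engagement tier.
Since engagement tier is a pre-existing factor (not a product of the campaign) and it affects the outcome on its own, it is a confounder. The stratified rates, not the pooled rate, identify the causal effect.
Standardising Campaign Z to the population engagement tier mix: 0.316·28/62 + 0.333·77/267 + 0.351·82/471 = 0.300.

0.30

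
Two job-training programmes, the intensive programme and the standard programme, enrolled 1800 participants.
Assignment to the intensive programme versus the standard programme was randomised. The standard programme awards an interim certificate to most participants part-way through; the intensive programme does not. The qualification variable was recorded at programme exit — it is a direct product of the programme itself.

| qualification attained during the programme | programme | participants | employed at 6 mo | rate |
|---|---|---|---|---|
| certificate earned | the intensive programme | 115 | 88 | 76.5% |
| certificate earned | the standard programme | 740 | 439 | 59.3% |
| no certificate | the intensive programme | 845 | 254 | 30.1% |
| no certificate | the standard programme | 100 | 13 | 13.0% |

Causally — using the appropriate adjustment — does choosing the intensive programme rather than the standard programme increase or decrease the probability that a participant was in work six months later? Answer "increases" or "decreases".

Qualification attained during the programme is recorded after the programme and is itself shifted by it — it sits on the causal path from programme to outcome. Conditioning on a mediator would strip out part of the effect we want; the pooled comparison gives the total causal effect.
Pooled: the intensive programme 35.6% vs the standard programme 53.8%; the standard programme is higher overall.

decreases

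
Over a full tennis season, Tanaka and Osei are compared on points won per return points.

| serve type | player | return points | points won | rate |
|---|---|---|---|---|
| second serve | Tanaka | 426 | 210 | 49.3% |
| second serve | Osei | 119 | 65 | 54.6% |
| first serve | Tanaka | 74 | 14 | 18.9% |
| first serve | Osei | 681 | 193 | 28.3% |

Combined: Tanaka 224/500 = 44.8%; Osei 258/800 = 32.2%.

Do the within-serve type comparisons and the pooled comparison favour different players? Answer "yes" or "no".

yes

Within each serve type level (second serve 49.3% vs 54.6%; first serve 18.9% vs 28.3%), Osei has the higher rate every time. Pooled: 44.8% vs 32.2% — Tanaka has the higher rate overall. The two comparisons disagree.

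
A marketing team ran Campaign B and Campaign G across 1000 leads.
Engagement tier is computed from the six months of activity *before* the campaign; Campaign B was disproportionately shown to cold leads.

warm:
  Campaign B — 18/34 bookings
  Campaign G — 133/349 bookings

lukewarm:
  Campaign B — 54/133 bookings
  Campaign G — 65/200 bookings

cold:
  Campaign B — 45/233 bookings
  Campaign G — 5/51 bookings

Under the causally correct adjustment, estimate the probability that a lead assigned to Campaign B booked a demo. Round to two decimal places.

Campaign B is higher inside every engagement tier stratum but Campaign G is higher in aggregate. Whether to stratify depends on how engagement tier relates to the campaign.
Nothing the campaign does changes engagement tier; the imbalance is an allocation artefact. With engagement tier also predicting the outcome, the pooled figure is confounded, and the within-stratum comparison is the causal one.
Standardising Campaign B to the population engagement tier mix: 0.383·18/34 + 0.333·54/133 + 0.284·45/233 = 0.393.

0.39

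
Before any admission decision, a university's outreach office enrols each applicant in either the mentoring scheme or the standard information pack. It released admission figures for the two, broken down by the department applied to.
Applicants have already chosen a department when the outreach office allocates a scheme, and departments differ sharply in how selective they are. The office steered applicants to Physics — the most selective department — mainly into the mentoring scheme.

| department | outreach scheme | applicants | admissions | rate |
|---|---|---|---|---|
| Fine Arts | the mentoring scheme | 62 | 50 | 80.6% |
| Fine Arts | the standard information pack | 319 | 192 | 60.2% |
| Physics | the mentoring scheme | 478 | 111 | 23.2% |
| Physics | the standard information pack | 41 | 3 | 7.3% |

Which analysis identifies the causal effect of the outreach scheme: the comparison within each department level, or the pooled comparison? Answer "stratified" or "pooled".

Within every department level the mentoring scheme has the higher rate, yet pooled the standard information pack does — Simpson's reversal.
Department is set before the outreach scheme has any effect — it is not caused by the outreach scheme — and it independently drives the outcome. That makes it a confounder, so the causal comparison is within department levels.
Within each level — Fine Arts: 80.6% vs 60.2%; Physics: 23.2% vs 7.3% — the mentoring scheme is higher every time.

stratified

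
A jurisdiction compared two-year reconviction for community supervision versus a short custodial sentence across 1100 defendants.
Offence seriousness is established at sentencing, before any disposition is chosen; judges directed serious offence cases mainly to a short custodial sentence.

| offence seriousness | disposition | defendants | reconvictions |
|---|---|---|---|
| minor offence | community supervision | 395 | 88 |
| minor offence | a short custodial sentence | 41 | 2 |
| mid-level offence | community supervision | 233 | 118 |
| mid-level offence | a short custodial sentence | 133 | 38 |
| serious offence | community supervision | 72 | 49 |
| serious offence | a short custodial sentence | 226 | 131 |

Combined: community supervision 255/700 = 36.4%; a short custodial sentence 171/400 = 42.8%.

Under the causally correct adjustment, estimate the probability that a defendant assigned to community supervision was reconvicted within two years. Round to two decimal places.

0.44

The imbalance in offence seriousness arose from how defendants were allocated, not from anything the disposition did; and offence seriousness independently affects the outcome. The pooled gap is confounded — condition on offence seriousness.
Standardising community supervision to the population offence seriousness mix: 0.396·88/395 + 0.333·118/233 + 0.271·49/72 = 0.441.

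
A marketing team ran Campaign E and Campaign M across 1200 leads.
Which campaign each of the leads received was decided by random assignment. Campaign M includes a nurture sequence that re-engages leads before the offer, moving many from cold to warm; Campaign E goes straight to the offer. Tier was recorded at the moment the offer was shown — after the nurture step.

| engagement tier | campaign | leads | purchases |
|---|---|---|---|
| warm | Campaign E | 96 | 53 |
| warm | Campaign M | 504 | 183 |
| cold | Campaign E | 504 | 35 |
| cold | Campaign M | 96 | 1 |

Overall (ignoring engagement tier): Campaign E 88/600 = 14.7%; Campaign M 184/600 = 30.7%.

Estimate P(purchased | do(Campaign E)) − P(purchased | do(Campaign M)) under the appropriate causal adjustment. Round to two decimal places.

Campaign E is higher inside every engagement tier stratum but Campaign M is higher in aggregate. Whether to stratify depends on how engagement tier relates to the campaign.
Engagement tier is downstream of the campaign. One should not condition on a consequence of treatment, so the overall rates are the right comparison.
The causal difference is the pooled difference: 0.147 − 0.307 = -0.160.

-0.16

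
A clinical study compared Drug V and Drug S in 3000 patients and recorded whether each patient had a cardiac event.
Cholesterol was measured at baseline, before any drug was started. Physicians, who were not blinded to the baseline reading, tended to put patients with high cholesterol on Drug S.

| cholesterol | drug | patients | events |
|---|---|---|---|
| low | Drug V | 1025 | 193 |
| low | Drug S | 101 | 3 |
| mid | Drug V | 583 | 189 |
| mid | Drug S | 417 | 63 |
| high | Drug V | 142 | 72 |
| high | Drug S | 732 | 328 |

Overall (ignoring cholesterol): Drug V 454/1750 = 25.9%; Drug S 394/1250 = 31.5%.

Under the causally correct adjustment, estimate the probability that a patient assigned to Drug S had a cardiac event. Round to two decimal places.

0.19

Drug S is lower inside every cholesterol stratum but Drug V is lower in aggregate. Whether to stratify depends on how cholesterol relates to the drug.
Cholesterol satisfies the back-door criterion: it is not a descendant of the drug, and it blocks the spurious path from drug to outcome. Adjusting for it (i.e., using the within-cholesterol rates) gives the causal effect.
Standardising Drug S to the population cholesterol mix: 0.375·3/101 + 0.333·63/417 + 0.291·328/732 = 0.192.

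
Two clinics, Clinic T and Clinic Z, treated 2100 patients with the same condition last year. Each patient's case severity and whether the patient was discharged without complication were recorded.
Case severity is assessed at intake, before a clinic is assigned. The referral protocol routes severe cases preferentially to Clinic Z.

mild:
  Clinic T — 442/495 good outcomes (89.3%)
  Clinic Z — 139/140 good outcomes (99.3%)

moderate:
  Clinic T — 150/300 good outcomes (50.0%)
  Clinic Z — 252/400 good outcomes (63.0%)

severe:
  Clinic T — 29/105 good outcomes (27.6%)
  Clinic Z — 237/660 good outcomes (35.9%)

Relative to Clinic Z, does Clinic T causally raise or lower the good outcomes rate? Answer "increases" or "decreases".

Case severity differs across clinics for reasons unrelated to any effect of the clinic itself, and it separately predicts the outcome — a classic confounder. We must compare within case severity levels.
Within each level — mild: 89.3% vs 99.3%; moderate: 50.0% vs 63.0%; severe: 27.6% vs 35.9% — Clinic Z is higher every time.

decreases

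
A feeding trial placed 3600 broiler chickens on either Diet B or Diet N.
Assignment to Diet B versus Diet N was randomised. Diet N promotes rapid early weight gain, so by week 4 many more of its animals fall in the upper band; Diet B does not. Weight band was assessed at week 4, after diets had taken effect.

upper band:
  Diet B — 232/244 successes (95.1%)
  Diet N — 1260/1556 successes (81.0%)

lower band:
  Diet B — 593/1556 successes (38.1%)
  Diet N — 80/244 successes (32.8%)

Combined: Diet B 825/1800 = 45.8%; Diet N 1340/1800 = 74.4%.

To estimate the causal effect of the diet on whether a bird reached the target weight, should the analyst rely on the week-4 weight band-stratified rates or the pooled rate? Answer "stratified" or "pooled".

pooled

Within every week-4 weight band level Diet B has the higher rate, yet pooled Diet N does — Simpson's reversal.
Week-4 weight band lies on the pathway diet → week-4 weight band → outcome, so adjusting for it blocks the indirect effect. For the total causal effect of diet, use the unadjusted pooled rates.
Pooled: Diet B 45.8% vs Diet N 74.4%; Diet N is higher overall.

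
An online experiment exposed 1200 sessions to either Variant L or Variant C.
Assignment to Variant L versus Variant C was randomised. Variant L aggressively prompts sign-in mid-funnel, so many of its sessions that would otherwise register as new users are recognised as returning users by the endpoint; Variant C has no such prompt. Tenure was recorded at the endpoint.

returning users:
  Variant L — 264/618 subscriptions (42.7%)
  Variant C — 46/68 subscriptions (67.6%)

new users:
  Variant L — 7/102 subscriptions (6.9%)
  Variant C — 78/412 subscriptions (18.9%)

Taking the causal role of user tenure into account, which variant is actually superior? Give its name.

Variant L

User tenure is downstream of the variant. One should not condition on a consequence of treatment, so the overall rates are the right comparison.
Pooled: Variant L 37.6% vs Variant C 25.8%; Variant L is higher overall.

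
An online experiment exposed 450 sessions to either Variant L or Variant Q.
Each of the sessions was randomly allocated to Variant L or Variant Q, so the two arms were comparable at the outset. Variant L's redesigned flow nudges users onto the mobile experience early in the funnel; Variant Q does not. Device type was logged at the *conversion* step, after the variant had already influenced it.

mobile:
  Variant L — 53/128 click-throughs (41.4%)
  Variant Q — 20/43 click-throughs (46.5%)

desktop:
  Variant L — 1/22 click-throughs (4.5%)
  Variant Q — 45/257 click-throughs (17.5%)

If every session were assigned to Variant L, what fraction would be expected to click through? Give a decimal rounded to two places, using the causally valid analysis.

Device type lies on the pathway variant → device type → outcome, so adjusting for it blocks the indirect effect. For the total causal effect of variant, use the unadjusted pooled rates.
So P(outcome | do(Variant L)) is just the pooled rate for Variant L: 54/150 = 0.360.

0.36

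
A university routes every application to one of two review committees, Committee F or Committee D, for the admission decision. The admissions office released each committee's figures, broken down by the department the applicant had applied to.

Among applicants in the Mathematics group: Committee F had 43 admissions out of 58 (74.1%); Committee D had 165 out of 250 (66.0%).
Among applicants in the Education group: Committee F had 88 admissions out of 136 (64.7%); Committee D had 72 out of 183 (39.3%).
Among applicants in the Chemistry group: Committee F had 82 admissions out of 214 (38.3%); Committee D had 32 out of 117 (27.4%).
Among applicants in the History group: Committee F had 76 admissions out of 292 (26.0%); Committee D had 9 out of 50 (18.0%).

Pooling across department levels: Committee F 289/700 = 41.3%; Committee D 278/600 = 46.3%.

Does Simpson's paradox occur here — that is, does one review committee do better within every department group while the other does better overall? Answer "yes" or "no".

Within each department level (Mathematics 74.1% vs 66.0%; Education 64.7% vs 39.3%; Chemistry 38.3% vs 27.4%; History 26.0% vs 18.0%), Committee F has the higher rate every time. Pooled: 41.3% vs 46.3% — Committee D has the higher rate overall. The two comparisons disagree.

yes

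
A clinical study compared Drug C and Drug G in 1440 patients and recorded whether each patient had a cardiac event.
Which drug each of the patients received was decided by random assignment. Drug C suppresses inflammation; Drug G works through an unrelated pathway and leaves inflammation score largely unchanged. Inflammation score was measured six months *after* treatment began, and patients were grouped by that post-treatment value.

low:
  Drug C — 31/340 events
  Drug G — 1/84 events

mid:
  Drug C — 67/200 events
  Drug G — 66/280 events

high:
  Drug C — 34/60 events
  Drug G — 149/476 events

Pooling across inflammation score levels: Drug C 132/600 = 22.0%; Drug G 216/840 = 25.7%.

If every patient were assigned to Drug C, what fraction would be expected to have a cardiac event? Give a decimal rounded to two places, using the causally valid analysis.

The stratified and pooled comparisons disagree (Drug G wins within each inflammation score; Drug C wins overall), so the answer turns on the causal role of inflammation score.
Inflammation score here is a post-treatment variable shaped by the drug; conditioning on it would introduce bias rather than remove it. The overall comparison is the causal one.
So P(outcome | do(Drug C)) is just the pooled rate for Drug C: 132/600 = 0.220.

0.22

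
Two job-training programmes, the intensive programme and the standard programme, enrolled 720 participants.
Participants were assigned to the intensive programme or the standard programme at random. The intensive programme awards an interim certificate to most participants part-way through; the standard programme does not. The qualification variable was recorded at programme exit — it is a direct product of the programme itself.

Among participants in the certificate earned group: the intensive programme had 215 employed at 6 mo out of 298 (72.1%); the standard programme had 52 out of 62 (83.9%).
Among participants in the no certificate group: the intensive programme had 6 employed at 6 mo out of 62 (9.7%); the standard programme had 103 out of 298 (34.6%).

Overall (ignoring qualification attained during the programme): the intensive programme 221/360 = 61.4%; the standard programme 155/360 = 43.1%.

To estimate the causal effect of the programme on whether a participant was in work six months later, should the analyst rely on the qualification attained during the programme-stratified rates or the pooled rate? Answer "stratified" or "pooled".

Because the programme influences qualification attained during the programme, qualification attained during the programme is a post-treatment mediator, not a confounder. Stratifying on it would bias the estimate; the causal effect is the crude pooled difference.
Pooled: the intensive programme 61.4% vs the standard programme 43.1%; the intensive programme is higher overall.

pooled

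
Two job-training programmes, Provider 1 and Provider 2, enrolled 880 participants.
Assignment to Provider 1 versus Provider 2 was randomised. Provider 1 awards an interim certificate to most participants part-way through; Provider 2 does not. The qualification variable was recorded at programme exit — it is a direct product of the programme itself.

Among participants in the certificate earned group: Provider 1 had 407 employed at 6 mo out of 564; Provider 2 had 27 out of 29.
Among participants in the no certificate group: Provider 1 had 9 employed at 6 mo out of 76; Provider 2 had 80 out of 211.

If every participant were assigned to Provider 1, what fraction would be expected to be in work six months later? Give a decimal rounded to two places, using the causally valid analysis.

Stratifying would compare programmes among participants the programmes themselves sorted into qualification attained during the programme groups — a form of selection on an intermediate. The unconditioned pooled rates give the total causal effect.
So P(outcome | do(Provider 1)) is just the pooled rate for Provider 1: 416/640 = 0.650.

0.65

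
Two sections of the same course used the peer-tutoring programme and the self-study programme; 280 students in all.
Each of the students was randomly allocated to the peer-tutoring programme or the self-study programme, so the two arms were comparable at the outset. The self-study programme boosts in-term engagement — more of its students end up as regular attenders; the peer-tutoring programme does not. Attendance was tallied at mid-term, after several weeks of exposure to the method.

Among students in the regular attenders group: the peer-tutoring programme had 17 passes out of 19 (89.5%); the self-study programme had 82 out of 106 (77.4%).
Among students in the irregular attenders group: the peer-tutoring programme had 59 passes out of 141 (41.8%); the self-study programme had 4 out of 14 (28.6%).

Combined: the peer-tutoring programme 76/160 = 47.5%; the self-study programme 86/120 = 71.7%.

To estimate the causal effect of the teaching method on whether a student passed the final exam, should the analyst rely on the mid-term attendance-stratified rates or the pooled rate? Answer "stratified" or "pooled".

pooled

Mid-term attendance here is a post-treatment variable shaped by the teaching method; conditioning on it would introduce bias rather than remove it. The overall comparison is the causal one.
Pooled: the peer-tutoring programme 47.5% vs the self-study programme 71.7%; the self-study programme is higher overall.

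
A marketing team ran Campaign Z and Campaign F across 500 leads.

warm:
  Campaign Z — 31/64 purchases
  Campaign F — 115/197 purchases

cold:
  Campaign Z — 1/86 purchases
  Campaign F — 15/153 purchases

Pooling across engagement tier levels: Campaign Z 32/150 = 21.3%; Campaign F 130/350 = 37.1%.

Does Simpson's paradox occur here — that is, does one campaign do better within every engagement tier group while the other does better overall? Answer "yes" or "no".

Within each engagement tier level (warm 48.4% vs 58.4%; cold 1.2% vs 9.8%), Campaign F has the higher rate every time. Pooled: 21.3% vs 37.1% — Campaign F has the higher rate overall. They agree.

no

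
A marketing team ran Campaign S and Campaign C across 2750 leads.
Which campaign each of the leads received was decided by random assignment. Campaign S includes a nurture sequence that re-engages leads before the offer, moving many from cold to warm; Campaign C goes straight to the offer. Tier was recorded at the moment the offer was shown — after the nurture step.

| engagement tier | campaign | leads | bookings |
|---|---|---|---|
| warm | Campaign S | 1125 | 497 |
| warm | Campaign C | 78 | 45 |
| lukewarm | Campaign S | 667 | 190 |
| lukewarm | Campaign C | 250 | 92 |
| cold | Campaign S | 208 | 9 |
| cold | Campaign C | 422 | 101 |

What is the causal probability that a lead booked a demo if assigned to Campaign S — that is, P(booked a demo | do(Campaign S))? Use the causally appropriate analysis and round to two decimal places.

0.35

Within every engagement tier level Campaign C has the higher rate, yet pooled Campaign S does — Simpson's reversal.
Engagement tier is downstream of the campaign. One should not condition on a consequence of treatment, so the overall rates are the right comparison.
So P(outcome | do(Campaign S)) is just the pooled rate for Campaign S: 696/2000 = 0.348.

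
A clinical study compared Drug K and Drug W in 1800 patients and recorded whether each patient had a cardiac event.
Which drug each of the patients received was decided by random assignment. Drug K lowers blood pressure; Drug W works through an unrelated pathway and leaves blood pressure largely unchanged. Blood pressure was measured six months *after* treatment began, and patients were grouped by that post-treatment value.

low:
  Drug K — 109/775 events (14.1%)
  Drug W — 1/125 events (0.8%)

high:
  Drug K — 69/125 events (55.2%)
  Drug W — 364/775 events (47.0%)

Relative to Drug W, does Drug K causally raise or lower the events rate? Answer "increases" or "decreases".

Stratifying would compare drugs among patients the drugs themselves sorted into blood pressure groups — a form of selection on an intermediate. The unconditioned pooled rates give the total causal effect.
Pooled: Drug K 19.8% vs Drug W 40.6%; Drug K is lower overall.

decreases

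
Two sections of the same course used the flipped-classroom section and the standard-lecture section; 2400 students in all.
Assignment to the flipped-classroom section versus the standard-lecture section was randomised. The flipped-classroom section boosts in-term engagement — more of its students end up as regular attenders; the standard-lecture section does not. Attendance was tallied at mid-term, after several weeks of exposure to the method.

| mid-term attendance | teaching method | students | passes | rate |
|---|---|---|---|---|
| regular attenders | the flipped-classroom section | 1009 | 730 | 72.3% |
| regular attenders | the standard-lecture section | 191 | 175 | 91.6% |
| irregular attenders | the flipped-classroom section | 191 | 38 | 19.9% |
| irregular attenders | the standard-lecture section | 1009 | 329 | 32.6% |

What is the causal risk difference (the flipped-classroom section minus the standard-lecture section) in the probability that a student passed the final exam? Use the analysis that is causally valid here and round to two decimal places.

+0.22

Mid-term attendance lies on the pathway teaching method → mid-term attendance → outcome, so adjusting for it blocks the indirect effect. For the total causal effect of teaching method, use the unadjusted pooled rates.
The causal difference is the pooled difference: 0.640 − 0.420 = +0.220.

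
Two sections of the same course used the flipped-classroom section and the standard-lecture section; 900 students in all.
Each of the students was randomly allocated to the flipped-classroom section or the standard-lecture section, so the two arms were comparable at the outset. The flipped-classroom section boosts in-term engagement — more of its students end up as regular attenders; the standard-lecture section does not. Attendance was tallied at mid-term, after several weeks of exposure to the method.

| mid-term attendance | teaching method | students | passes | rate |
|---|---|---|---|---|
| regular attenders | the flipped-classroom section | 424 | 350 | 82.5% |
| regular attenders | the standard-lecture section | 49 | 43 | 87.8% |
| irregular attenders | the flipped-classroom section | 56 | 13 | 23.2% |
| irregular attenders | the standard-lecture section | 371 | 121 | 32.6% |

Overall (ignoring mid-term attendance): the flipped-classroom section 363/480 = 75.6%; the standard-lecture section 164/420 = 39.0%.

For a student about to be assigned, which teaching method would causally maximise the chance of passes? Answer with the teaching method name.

The stratified and pooled comparisons disagree (the standard-lecture section wins within each mid-term attendance; the flipped-classroom section wins overall), so the answer turns on the causal role of mid-term attendance.
Mid-term attendance lies on the pathway teaching method → mid-term attendance → outcome, so adjusting for it blocks the indirect effect. For the total causal effect of teaching method, use the unadjusted pooled rates.
Pooled: the flipped-classroom section 75.6% vs the standard-lecture section 39.0%; the flipped-classroom section is higher overall.

the flipped-classroom section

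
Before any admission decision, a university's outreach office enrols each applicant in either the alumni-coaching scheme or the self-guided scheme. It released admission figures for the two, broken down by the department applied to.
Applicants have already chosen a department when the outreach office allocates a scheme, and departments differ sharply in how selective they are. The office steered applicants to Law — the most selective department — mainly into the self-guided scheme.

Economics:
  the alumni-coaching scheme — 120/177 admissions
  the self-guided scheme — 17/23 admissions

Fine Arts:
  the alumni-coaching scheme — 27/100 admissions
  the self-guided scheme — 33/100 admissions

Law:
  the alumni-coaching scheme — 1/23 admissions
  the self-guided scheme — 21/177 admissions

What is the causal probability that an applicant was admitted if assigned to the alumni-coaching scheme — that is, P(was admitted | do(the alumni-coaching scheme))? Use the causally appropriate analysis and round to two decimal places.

Within every department level the self-guided scheme has the higher rate, yet pooled the alumni-coaching scheme does — Simpson's reversal.
Department satisfies the back-door criterion: it is not a descendant of the outreach scheme, and it blocks the spurious path from outreach scheme to outcome. Adjusting for it (i.e., using the within-department rates) gives the causal effect.
Standardising the alumni-coaching scheme to the population department mix: 0.333·120/177 + 0.333·27/100 + 0.333·1/23 = 0.330.

0.33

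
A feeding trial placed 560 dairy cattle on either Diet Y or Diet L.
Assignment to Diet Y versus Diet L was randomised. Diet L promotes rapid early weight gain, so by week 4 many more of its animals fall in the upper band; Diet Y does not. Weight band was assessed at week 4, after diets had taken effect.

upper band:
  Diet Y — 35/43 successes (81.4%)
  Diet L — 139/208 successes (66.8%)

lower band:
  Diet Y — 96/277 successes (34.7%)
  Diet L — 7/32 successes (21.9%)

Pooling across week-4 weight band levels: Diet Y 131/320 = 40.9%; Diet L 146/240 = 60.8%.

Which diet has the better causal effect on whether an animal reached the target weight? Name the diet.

Diet L

Week-4 weight band is recorded after the diet and is itself shifted by it — it sits on the causal path from diet to outcome. Conditioning on a mediator would strip out part of the effect we want; the pooled comparison gives the total causal effect.
Pooled: Diet Y 40.9% vs Diet L 60.8%; Diet L is higher overall.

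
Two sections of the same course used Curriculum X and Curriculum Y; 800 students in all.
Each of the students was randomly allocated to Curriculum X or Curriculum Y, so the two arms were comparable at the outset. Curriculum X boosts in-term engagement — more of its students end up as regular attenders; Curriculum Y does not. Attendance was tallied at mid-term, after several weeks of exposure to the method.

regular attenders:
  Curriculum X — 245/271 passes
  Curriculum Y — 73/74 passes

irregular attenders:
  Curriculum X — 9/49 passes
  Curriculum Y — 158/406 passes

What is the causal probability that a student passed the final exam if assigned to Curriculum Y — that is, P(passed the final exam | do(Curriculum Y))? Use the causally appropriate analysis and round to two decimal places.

0.48

Within every mid-term attendance level Curriculum Y has the higher rate, yet pooled Curriculum X does — Simpson's reversal.
Mid-term attendance is recorded after the teaching method and is itself shifted by it — it sits on the causal path from teaching method to outcome. Conditioning on a mediator would strip out part of the effect we want; the pooled comparison gives the total causal effect.
So P(outcome | do(Curriculum Y)) is just the pooled rate for Curriculum Y: 231/480 = 0.481.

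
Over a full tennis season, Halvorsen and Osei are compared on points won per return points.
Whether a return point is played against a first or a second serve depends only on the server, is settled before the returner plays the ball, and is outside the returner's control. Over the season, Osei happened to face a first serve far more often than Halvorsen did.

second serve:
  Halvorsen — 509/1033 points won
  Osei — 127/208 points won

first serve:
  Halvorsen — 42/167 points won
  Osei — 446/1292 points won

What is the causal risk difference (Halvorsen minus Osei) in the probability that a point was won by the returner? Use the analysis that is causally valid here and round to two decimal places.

Since serve type is a pre-existing factor (not a product of the player) and it affects the outcome on its own, it is a confounder. The stratified rates, not the pooled rate, identify the causal effect.
Adjusting over the population distribution of serve type: 0.460·(0.493−0.611) + 0.540·(0.251−0.345) = -0.105.

-0.10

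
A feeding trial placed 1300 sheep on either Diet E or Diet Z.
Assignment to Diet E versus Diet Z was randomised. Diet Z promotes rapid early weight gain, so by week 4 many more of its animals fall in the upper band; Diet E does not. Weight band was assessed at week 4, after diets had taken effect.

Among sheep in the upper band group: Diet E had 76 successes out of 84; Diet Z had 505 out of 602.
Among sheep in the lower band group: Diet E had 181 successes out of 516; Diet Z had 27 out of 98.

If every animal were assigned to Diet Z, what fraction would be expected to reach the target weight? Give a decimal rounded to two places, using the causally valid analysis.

0.76

Because the diet influences week-4 weight band, week-4 weight band is a post-treatment mediator, not a confounder. Stratifying on it would bias the estimate; the causal effect is the crude pooled difference.
So P(outcome | do(Diet Z)) is just the pooled rate for Diet Z: 532/700 = 0.760.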